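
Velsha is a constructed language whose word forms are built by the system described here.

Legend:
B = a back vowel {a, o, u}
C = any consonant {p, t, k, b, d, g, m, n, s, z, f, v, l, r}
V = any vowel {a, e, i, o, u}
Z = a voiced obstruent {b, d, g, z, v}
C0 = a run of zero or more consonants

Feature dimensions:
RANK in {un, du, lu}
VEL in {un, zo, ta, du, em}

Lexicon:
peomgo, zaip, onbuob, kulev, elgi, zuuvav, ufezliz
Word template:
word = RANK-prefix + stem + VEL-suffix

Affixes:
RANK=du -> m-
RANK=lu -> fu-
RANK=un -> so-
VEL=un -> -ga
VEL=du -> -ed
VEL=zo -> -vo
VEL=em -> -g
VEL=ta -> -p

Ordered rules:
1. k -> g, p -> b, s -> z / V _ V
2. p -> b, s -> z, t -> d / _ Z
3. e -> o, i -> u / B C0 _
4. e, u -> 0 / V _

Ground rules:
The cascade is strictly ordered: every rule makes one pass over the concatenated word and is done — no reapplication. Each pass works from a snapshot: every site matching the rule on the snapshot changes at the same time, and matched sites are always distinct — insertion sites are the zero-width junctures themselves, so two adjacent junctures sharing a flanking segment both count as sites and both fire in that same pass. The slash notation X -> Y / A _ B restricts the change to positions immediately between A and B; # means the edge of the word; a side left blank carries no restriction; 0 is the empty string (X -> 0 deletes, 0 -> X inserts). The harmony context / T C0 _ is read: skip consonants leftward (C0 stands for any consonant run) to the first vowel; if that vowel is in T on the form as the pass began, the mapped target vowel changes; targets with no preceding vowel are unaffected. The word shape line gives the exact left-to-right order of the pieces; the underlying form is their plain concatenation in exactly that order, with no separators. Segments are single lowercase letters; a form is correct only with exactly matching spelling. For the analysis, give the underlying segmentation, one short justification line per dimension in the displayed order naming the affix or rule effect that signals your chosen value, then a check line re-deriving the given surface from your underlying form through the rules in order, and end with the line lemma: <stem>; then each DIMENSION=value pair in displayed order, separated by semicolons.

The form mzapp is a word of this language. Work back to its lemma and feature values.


underlying: m-zaip-p
RANK=du - signalled by the affix m-
VEL=ta - signalled by the affix -p
check: mzaipp -> mzaipp -> mzaipp -> mzaupp -> mzapp
lemma: zaip; RANK=du; VEL=ta


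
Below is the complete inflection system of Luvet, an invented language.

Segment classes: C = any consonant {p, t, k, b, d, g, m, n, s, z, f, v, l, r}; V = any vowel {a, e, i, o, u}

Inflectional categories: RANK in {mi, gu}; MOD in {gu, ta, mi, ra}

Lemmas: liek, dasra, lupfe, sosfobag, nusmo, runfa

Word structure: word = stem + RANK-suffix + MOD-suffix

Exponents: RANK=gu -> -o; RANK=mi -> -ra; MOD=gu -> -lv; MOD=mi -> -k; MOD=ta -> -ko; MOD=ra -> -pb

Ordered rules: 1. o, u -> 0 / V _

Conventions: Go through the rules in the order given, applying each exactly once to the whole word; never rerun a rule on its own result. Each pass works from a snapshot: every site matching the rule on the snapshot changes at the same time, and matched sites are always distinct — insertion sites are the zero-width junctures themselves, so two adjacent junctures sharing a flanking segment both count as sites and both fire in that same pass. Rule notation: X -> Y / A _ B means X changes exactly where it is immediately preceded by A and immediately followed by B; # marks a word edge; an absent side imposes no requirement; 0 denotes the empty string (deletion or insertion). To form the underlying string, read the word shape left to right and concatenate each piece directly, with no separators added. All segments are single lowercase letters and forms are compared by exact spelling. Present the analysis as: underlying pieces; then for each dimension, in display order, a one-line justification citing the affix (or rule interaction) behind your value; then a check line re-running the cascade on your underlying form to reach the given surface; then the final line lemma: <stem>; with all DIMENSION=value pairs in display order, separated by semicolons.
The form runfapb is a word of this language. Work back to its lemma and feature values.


underlying: runfa-o-pb
RANK=gu - signalled by the affix -o
MOD=ra - signalled by the affix -pb
check: runfaopb -> runfapb
lemma: runfa; RANK=gu; MOD=ra


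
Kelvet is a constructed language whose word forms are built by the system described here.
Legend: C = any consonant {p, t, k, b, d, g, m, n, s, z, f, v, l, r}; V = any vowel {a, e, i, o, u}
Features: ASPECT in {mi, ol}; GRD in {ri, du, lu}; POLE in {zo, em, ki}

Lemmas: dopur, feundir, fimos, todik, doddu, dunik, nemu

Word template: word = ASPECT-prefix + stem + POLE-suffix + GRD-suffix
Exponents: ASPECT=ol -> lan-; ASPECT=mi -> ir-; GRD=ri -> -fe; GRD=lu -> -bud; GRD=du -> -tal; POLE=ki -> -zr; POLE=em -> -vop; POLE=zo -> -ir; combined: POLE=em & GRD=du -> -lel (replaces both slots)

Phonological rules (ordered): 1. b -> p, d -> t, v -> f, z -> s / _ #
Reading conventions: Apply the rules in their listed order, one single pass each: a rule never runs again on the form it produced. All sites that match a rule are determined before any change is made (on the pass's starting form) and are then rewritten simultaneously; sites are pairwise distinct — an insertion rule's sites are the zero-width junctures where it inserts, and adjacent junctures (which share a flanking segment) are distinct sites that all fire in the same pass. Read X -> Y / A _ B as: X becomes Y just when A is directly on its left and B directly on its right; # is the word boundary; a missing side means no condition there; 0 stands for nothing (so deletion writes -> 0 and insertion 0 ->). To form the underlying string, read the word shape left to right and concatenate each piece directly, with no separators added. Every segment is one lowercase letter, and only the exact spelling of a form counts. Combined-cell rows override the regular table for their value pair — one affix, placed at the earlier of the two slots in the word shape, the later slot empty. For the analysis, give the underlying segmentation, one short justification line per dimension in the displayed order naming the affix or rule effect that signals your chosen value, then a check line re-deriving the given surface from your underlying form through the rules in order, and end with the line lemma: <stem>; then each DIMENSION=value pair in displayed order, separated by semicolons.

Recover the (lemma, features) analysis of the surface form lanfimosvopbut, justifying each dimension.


underlying: lan-fimos-vop-bud
ASPECT=ol - signalled by the affix lan-
GRD=lu - signalled by the affix -bud
POLE=em - signalled by the affix -vop
check: lanfimosvopbud -> lanfimosvopbut
lemma: fimos; ASPECT=ol; GRD=lu; POLE=em


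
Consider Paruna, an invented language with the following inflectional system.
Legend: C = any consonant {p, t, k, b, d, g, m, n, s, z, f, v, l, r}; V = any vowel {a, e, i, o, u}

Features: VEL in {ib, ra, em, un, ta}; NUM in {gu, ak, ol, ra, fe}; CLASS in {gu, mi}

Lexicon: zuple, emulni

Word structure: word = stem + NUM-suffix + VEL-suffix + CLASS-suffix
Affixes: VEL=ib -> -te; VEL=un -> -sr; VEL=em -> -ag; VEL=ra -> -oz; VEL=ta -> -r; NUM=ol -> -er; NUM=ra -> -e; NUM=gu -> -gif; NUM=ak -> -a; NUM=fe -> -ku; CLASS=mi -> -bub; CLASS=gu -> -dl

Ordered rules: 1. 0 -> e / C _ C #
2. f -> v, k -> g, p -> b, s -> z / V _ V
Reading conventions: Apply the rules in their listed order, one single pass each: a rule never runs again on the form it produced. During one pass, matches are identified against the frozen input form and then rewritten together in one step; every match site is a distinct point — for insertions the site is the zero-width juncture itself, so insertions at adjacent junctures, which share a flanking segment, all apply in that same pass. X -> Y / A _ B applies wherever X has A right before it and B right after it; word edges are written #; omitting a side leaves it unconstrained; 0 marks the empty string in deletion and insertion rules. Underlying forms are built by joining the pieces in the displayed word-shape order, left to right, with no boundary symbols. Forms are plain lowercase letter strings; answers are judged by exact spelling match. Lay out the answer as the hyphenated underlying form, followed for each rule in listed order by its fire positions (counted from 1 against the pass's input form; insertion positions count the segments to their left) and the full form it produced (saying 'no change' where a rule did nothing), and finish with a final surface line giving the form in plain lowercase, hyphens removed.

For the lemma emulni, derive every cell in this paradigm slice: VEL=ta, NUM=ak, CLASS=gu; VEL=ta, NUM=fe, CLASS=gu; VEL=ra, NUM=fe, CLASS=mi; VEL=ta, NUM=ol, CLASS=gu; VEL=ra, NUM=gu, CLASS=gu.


cell VEL=ta, NUM=ak, CLASS=gu:
underlying: emulni-a-r-dl
1. 0 -> e / C _ C #: inserts after position(s) 9: emulniardel
2. f -> v, k -> g, p -> b, s -> z / V _ V: no change
surface: emulniardel

cell VEL=ta, NUM=fe, CLASS=gu:
underlying: emulni-ku-r-dl
1. 0 -> e / C _ C #: inserts after position(s) 10: emulnikurdel
2. f -> v, k -> g, p -> b, s -> z / V _ V: fires at position(s) 7: emulnigurdel
surface: emulnigurdel

cell VEL=ra, NUM=fe, CLASS=mi:
underlying: emulni-ku-oz-bub
1. 0 -> e / C _ C #: no change
2. f -> v, k -> g, p -> b, s -> z / V _ V: fires at position(s) 7: emulniguozbub
surface: emulniguozbub

cell VEL=ta, NUM=ol, CLASS=gu:
underlying: emulni-er-r-dl
1. 0 -> e / C _ C #: inserts after position(s) 10: emulnierrdel
2. f -> v, k -> g, p -> b, s -> z / V _ V: no change
surface: emulnierrdel

cell VEL=ra, NUM=gu, CLASS=gu:
underlying: emulni-gif-oz-dl
1. 0 -> e / C _ C #: inserts after position(s) 12: emulnigifozdel
2. f -> v, k -> g, p -> b, s -> z / V _ V: fires at position(s) 9: emulnigivozdel
surface: emulnigivozdel


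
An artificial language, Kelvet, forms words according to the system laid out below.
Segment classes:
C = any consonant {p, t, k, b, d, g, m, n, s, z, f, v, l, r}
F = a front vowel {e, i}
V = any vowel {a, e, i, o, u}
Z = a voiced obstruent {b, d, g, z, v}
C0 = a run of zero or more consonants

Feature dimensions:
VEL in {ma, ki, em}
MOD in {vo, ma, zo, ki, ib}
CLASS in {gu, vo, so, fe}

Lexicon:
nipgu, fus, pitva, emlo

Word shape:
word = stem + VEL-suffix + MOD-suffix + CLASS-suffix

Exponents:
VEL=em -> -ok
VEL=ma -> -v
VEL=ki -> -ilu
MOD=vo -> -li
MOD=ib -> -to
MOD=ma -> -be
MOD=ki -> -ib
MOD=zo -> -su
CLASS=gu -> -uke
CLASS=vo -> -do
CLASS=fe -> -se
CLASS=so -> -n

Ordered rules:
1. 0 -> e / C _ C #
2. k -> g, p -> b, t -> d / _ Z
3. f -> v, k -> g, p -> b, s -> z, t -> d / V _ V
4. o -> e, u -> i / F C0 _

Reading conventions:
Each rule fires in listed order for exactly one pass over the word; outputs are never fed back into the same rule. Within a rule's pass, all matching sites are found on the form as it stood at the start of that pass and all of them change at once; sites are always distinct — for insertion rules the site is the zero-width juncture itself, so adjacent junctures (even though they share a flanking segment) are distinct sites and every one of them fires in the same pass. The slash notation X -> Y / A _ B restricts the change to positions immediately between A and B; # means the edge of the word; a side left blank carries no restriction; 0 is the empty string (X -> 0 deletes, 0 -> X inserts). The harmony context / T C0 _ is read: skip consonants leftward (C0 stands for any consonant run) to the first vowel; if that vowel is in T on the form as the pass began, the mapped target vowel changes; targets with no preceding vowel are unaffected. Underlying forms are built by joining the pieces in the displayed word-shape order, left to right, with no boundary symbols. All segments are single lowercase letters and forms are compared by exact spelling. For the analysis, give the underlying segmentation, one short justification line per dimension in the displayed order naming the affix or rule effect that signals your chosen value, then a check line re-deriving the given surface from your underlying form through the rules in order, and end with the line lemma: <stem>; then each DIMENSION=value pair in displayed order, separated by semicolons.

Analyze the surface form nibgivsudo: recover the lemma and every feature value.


underlying: nipgu-v-su-do
VEL=ma - signalled by the affix -v
MOD=zo - signalled by the affix -su
CLASS=vo - signalled by the affix -do
check: nipguvsudo -> nipguvsudo -> nibguvsudo -> nibguvsudo -> nibgivsudo
lemma: nipgu; VEL=ma; MOD=zo; CLASS=vo


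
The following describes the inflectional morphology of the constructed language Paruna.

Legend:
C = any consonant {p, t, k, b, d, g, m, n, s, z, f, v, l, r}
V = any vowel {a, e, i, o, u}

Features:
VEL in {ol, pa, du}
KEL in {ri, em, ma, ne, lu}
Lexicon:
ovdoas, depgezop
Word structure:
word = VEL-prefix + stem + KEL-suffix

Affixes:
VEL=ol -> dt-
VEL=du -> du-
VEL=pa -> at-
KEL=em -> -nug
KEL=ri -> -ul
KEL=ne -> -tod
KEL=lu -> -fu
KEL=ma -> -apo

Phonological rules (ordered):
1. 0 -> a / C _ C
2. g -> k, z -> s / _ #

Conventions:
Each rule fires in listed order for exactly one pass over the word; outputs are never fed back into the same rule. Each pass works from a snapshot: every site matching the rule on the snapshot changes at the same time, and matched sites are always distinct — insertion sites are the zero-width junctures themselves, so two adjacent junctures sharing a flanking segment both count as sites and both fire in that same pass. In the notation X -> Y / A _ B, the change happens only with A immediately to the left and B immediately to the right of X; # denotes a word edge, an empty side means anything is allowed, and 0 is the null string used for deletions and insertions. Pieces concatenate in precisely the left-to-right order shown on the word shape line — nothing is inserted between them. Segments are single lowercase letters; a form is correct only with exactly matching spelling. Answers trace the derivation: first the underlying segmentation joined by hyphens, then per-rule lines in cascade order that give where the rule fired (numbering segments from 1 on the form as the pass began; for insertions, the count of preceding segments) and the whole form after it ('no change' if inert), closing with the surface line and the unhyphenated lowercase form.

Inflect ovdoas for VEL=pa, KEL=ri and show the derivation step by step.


underlying: at-ovdoas-ul
1. 0 -> a / C _ C: inserts after position(s) 4: atovadoasul
2. g -> k, z -> s / _ #: no change
surface: atovadoasul


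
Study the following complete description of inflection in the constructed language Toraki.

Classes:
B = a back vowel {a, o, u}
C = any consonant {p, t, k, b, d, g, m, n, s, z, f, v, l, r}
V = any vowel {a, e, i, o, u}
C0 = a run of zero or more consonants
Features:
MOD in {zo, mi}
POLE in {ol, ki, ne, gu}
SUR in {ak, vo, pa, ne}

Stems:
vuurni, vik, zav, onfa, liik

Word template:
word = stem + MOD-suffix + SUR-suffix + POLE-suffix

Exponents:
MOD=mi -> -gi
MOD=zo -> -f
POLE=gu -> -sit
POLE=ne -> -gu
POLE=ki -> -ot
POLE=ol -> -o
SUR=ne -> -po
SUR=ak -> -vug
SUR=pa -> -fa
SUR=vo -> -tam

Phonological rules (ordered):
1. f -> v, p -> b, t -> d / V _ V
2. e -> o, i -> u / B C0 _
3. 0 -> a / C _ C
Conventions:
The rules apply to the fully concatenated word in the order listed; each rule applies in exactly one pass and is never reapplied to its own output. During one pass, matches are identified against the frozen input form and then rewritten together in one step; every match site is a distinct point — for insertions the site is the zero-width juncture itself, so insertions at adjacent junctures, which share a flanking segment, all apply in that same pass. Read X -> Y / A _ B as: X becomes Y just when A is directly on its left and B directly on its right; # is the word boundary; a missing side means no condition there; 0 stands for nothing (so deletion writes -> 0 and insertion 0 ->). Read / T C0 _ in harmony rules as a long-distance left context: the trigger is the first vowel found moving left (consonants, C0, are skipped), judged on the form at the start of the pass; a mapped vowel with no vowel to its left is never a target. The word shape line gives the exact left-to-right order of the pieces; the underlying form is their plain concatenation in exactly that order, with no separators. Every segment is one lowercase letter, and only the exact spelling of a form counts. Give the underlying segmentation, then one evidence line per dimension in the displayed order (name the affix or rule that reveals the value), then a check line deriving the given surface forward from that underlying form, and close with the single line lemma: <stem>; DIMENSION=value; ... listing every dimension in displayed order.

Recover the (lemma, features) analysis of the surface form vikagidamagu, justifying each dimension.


underlying: vik-gi-tam-gu
MOD=mi - signalled by the affix -gi
POLE=ne - signalled by the affix -gu
SUR=vo - signalled by the affix -tam
check: vikgitamgu -> vikgidamgu -> vikgidamgu -> vikagidamagu
lemma: vik; MOD=mi; POLE=ne; SUR=vo


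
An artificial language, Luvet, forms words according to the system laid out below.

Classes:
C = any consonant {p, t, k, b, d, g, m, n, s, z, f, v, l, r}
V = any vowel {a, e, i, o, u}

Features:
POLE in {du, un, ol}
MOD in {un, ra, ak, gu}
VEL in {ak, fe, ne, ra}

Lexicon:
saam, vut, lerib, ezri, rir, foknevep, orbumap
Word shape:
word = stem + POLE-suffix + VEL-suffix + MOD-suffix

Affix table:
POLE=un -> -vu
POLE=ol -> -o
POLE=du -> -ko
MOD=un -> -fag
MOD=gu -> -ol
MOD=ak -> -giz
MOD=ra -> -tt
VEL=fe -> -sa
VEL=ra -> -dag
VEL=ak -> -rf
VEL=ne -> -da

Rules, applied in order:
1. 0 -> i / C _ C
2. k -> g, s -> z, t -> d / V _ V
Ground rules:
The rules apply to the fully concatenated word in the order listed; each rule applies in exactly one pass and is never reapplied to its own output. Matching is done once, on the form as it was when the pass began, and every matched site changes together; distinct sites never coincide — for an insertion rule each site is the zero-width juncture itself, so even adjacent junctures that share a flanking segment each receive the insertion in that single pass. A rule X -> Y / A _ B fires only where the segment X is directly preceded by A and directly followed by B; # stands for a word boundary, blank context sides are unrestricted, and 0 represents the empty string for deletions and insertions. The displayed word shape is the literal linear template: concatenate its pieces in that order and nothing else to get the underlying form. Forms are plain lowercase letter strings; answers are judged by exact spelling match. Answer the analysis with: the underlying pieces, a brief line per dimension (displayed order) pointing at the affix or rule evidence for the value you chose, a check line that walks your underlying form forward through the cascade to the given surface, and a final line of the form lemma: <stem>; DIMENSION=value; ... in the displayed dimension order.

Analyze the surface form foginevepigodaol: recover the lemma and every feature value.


underlying: foknevep-ko-da-ol
POLE=du - signalled by the affix -ko
MOD=gu - signalled by the affix -ol
VEL=ne - signalled by the affix -da
check: foknevepkodaol -> fokinevepikodaol -> foginevepigodaol
lemma: foknevep; POLE=du; MOD=gu; VEL=ne


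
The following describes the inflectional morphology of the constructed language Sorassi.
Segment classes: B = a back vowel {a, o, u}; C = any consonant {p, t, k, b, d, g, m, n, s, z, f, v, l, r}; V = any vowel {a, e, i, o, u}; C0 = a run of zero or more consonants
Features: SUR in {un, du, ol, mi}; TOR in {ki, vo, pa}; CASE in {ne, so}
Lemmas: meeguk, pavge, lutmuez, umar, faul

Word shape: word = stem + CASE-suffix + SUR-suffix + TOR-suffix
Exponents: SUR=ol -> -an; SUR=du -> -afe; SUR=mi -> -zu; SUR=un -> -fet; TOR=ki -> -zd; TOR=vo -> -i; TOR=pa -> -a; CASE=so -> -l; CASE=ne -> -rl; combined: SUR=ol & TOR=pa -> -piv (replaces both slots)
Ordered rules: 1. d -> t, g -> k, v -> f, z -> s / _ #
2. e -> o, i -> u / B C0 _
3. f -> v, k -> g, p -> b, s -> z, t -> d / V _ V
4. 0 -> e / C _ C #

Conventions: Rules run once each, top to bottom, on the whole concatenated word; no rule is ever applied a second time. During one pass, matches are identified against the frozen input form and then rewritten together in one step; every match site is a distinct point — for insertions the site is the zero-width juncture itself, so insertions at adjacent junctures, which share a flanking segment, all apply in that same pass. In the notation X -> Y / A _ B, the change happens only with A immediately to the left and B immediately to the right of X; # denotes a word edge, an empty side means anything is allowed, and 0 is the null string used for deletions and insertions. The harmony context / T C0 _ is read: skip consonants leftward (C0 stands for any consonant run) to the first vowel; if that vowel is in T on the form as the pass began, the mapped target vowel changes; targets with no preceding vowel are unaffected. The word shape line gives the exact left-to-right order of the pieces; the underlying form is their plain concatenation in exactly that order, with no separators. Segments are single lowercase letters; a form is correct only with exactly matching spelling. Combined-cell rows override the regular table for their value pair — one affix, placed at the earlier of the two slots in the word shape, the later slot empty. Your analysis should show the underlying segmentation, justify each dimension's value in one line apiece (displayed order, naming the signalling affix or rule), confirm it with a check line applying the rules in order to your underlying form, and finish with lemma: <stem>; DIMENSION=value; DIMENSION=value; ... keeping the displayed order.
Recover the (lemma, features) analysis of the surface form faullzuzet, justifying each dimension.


underlying: faul-l-zu-zd
SUR=mi - signalled by the affix -zu
TOR=ki - signalled by the affix -zd
CASE=so - signalled by the affix -l
check: faullzuzd -> faullzuzt -> faullzuzt -> faullzuzt -> faullzuzet
lemma: faul; SUR=mi; TOR=ki; CASE=so


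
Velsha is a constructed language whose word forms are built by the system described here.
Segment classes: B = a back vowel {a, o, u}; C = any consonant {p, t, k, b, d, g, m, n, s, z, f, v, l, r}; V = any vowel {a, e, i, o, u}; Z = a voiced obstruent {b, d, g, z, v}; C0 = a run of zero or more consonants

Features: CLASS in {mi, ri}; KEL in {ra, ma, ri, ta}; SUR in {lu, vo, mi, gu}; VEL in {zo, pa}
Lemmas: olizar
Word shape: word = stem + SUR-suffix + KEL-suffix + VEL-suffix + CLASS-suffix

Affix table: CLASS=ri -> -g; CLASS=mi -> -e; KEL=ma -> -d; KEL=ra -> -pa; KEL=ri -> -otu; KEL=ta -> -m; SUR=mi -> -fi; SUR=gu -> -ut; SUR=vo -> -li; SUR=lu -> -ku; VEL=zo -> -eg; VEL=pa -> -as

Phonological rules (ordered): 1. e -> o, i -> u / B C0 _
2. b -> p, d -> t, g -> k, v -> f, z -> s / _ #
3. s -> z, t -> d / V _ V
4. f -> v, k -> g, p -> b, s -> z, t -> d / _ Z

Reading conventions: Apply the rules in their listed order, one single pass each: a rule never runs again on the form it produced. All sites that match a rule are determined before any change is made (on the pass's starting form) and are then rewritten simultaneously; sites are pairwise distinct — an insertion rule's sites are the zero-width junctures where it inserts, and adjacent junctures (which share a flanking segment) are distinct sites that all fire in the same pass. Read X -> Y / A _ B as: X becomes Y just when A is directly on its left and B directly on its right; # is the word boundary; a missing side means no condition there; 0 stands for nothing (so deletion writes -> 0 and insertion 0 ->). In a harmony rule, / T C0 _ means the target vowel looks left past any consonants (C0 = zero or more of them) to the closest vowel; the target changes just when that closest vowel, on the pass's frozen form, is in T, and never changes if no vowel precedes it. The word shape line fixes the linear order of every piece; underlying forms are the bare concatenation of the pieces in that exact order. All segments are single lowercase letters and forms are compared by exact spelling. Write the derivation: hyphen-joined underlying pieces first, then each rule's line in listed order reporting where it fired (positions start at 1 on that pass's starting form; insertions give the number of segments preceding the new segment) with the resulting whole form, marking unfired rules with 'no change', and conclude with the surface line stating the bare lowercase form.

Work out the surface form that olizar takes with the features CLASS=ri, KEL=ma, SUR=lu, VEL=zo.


underlying: olizar-ku-d-eg-g
1. e -> o, i -> u / B C0 _: fires at position(s) 3, 10: oluzarkudogg
2. b -> p, d -> t, g -> k, v -> f, z -> s / _ #: fires at position(s) 12: oluzarkudogk
3. s -> z, t -> d / V _ V: no change
4. f -> v, k -> g, p -> b, s -> z, t -> d / _ Z: no change
surface: oluzarkudogk


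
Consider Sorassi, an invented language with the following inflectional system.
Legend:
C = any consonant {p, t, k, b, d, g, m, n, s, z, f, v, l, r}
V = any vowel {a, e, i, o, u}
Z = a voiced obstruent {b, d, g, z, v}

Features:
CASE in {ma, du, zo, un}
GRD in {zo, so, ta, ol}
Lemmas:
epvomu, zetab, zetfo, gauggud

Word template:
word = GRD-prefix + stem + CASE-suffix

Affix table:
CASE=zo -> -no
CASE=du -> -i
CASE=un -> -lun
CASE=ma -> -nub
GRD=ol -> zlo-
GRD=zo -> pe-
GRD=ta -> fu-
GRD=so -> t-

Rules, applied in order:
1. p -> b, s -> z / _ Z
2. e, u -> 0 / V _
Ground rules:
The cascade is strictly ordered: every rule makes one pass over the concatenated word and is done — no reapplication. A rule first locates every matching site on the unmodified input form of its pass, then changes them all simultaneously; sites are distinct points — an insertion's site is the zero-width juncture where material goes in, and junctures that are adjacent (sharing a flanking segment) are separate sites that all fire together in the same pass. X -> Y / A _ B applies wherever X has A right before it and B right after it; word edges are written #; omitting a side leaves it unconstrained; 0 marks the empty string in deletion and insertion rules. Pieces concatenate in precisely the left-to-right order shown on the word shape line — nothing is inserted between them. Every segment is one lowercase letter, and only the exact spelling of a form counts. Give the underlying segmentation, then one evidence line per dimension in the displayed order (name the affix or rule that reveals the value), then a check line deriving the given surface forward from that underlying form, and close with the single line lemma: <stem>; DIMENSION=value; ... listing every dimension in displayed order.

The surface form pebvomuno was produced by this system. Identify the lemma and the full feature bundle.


underlying: pe-epvomu-no
CASE=zo - signalled by the affix -no
GRD=zo - signalled by the affix pe-
check: peepvomuno -> peebvomuno -> pebvomuno
lemma: epvomu; CASE=zo; GRD=zo


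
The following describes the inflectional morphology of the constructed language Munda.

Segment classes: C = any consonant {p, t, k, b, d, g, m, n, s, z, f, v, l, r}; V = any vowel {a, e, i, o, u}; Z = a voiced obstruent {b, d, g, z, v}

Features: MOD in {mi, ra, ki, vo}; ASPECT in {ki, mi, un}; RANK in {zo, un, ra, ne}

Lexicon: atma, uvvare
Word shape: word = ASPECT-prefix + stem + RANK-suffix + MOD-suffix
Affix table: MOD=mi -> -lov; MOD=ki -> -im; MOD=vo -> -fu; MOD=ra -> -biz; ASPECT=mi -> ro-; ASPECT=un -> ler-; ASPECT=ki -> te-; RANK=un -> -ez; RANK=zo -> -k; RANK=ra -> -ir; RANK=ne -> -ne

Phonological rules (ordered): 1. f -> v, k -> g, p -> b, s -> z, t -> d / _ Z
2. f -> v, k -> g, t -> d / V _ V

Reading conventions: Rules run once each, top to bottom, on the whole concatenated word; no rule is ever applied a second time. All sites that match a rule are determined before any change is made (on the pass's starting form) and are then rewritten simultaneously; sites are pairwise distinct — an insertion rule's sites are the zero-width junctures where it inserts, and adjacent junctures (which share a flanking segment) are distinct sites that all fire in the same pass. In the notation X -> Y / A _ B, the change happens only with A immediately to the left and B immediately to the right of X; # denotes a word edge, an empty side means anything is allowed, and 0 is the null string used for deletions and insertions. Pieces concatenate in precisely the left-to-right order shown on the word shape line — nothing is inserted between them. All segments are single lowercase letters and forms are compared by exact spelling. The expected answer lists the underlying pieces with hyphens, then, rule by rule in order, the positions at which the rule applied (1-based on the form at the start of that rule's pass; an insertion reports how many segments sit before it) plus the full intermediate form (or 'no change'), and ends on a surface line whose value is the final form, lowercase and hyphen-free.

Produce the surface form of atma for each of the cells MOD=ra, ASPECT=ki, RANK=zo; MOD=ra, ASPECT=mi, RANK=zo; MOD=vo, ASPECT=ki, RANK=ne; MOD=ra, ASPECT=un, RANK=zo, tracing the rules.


cell MOD=ra, ASPECT=ki, RANK=zo:
underlying: te-atma-k-biz
1. f -> v, k -> g, p -> b, s -> z, t -> d / _ Z: fires at position(s) 7: teatmagbiz
2. f -> v, k -> g, t -> d / V _ V: no change
surface: teatmagbiz

cell MOD=ra, ASPECT=mi, RANK=zo:
underlying: ro-atma-k-biz
1. f -> v, k -> g, p -> b, s -> z, t -> d / _ Z: fires at position(s) 7: roatmagbiz
2. f -> v, k -> g, t -> d / V _ V: no change
surface: roatmagbiz

cell MOD=vo, ASPECT=ki, RANK=ne:
underlying: te-atma-ne-fu
1. f -> v, k -> g, p -> b, s -> z, t -> d / _ Z: no change
2. f -> v, k -> g, t -> d / V _ V: fires at position(s) 9: teatmanevu
surface: teatmanevu

cell MOD=ra, ASPECT=un, RANK=zo:
underlying: ler-atma-k-biz
1. f -> v, k -> g, p -> b, s -> z, t -> d / _ Z: fires at position(s) 8: leratmagbiz
2. f -> v, k -> g, t -> d / V _ V: no change
surface: leratmagbiz


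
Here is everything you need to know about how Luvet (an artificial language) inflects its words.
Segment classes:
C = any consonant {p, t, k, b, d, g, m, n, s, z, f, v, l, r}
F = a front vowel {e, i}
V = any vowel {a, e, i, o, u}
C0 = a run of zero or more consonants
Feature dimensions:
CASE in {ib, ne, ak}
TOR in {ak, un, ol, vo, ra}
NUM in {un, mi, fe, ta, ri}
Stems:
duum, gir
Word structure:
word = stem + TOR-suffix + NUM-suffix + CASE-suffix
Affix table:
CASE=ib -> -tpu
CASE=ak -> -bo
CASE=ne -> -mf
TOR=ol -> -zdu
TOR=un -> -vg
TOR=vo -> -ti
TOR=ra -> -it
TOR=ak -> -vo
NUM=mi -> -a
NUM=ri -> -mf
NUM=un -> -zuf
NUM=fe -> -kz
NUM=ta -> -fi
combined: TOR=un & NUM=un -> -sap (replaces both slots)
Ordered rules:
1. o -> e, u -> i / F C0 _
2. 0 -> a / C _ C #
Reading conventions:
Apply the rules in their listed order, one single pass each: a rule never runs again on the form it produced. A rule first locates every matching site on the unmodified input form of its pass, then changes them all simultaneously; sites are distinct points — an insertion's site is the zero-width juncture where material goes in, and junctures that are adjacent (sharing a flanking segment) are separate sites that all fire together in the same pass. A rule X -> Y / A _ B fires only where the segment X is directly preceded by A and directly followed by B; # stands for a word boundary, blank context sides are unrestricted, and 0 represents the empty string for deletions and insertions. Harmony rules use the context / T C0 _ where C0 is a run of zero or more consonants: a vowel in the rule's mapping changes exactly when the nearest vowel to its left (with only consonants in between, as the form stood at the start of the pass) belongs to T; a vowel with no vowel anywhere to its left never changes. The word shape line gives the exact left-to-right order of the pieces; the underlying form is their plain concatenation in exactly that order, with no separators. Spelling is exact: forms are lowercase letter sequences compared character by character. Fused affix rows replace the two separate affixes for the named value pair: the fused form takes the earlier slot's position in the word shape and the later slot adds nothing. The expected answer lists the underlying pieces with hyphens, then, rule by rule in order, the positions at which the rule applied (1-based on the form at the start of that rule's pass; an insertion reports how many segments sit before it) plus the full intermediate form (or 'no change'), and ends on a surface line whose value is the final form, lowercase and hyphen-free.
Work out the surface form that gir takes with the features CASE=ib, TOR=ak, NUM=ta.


underlying: gir-vo-fi-tpu
1. o -> e, u -> i / F C0 _: fires at position(s) 5, 10: girvefitpi
2. 0 -> a / C _ C #: no change
surface: girvefitpi


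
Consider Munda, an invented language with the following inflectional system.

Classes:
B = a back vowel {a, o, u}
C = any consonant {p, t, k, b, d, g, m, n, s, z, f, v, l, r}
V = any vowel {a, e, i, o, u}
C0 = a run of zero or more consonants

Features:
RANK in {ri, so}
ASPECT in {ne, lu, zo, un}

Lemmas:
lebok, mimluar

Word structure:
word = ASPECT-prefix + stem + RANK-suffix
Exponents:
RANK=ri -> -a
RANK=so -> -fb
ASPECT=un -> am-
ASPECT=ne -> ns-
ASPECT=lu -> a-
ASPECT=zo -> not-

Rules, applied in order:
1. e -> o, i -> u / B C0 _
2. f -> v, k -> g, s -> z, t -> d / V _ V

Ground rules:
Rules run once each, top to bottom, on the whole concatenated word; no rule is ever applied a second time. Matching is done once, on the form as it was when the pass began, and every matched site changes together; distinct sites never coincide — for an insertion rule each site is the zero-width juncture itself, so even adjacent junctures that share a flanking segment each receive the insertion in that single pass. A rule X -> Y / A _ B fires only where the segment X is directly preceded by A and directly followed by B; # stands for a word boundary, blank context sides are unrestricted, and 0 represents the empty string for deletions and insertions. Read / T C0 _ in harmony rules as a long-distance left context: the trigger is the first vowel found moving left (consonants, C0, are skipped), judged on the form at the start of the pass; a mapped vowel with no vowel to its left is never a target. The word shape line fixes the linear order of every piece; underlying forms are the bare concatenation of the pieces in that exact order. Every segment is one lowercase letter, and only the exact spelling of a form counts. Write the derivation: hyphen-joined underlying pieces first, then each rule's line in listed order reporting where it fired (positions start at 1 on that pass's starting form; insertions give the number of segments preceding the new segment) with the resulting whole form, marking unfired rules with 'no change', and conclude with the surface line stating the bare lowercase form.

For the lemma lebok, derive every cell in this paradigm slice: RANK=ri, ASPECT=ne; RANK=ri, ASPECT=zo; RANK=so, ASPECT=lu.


cell RANK=ri, ASPECT=ne:
underlying: ns-lebok-a
1. e -> o, i -> u / B C0 _: no change
2. f -> v, k -> g, s -> z, t -> d / V _ V: fires at position(s) 7: nsleboga
surface: nsleboga

cell RANK=ri, ASPECT=zo:
underlying: not-lebok-a
1. e -> o, i -> u / B C0 _: fires at position(s) 5: notloboka
2. f -> v, k -> g, s -> z, t -> d / V _ V: fires at position(s) 8: notloboga
surface: notloboga

cell RANK=so, ASPECT=lu:
underlying: a-lebok-fb
1. e -> o, i -> u / B C0 _: fires at position(s) 3: alobokfb
2. f -> v, k -> g, s -> z, t -> d / V _ V: no change
surface: alobokfb


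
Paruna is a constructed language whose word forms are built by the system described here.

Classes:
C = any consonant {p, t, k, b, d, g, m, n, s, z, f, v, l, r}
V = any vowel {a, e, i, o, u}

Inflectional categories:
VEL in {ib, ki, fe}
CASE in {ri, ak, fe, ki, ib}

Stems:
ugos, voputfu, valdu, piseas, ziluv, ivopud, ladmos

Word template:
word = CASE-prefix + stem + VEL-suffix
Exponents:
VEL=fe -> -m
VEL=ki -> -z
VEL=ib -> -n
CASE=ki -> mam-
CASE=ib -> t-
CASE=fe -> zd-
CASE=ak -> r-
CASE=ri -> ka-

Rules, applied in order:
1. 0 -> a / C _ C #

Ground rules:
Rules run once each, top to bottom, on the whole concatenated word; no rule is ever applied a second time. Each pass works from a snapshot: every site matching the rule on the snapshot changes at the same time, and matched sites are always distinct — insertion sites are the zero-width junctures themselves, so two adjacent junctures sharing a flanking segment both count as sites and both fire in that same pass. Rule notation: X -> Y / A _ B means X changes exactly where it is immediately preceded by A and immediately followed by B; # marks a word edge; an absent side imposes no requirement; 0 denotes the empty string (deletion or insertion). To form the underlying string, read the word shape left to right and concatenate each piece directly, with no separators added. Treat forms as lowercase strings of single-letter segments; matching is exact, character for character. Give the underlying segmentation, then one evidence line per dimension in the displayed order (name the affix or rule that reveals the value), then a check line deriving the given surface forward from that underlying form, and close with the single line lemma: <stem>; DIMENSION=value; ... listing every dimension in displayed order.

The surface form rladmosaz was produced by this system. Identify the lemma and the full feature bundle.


underlying: r-ladmos-z
VEL=ki - signalled by the affix -z
CASE=ak - signalled by the affix r-
check: rladmosz -> rladmosaz
lemma: ladmos; VEL=ki; CASE=ak


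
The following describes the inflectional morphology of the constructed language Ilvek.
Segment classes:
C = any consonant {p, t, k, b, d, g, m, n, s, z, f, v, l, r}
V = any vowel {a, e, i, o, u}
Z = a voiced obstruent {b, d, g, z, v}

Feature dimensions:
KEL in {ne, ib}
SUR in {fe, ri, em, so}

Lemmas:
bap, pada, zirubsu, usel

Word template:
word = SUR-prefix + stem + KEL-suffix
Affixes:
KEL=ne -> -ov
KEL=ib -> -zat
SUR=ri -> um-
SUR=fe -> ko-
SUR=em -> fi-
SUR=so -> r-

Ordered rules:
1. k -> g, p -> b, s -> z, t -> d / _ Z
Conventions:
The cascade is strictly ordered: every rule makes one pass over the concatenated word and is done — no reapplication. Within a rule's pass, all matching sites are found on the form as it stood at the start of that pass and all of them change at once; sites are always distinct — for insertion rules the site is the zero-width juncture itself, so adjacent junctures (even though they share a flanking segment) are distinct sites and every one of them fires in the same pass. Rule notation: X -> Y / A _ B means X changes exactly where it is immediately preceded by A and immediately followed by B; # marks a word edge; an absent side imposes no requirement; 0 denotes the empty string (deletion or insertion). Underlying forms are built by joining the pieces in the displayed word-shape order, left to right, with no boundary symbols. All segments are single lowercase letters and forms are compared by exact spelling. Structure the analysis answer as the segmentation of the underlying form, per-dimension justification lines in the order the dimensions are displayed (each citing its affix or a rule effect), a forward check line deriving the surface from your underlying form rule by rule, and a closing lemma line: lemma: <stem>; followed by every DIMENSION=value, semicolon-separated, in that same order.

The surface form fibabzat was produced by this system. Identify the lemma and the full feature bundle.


underlying: fi-bap-zat
KEL=ib - signalled by the affix -zat
SUR=em - signalled by the affix fi-
check: fibapzat -> fibabzat
lemma: bap; KEL=ib; SUR=em


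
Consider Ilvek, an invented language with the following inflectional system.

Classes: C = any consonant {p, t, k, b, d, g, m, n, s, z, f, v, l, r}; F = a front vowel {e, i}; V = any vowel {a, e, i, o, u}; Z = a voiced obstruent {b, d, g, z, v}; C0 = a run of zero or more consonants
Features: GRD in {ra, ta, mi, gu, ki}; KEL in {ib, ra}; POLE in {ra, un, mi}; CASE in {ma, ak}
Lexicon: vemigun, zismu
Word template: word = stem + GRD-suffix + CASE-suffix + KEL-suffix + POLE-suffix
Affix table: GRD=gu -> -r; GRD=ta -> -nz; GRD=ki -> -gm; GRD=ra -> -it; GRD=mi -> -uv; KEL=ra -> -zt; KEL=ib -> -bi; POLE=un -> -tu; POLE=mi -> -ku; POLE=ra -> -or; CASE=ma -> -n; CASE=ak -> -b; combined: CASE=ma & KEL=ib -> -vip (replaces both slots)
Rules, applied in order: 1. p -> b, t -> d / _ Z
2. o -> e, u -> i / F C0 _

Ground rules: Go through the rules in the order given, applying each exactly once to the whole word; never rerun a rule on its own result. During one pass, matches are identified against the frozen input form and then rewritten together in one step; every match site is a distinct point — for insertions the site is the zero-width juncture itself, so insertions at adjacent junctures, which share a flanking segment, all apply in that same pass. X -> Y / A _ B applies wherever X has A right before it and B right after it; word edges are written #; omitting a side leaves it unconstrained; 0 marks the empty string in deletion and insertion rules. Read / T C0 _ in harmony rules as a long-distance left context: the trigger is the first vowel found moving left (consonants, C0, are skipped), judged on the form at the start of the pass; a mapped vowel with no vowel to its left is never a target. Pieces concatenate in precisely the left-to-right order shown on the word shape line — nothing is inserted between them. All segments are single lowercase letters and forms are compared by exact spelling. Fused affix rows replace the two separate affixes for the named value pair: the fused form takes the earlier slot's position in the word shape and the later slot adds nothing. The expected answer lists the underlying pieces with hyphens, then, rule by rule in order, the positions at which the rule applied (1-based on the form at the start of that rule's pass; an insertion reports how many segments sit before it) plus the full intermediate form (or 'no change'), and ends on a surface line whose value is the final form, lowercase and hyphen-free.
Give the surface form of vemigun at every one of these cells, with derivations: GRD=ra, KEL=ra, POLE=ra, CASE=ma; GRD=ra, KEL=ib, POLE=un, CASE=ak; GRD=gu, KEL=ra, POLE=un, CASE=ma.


cell GRD=ra, KEL=ra, POLE=ra, CASE=ma:
underlying: vemigun-it-n-zt-or
1. p -> b, t -> d / _ Z: no change
2. o -> e, u -> i / F C0 _: fires at position(s) 6, 13: vemiginitnzter
surface: vemiginitnzter

cell GRD=ra, KEL=ib, POLE=un, CASE=ak:
underlying: vemigun-it-b-bi-tu
1. p -> b, t -> d / _ Z: fires at position(s) 9: vemigunidbbitu
2. o -> e, u -> i / F C0 _: fires at position(s) 6, 14: vemiginidbbiti
surface: vemiginidbbiti

cell GRD=gu, KEL=ra, POLE=un, CASE=ma:
underlying: vemigun-r-n-zt-tu
1. p -> b, t -> d / _ Z: no change
2. o -> e, u -> i / F C0 _: fires at position(s) 6: vemiginrnzttu
surface: vemiginrnzttu
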